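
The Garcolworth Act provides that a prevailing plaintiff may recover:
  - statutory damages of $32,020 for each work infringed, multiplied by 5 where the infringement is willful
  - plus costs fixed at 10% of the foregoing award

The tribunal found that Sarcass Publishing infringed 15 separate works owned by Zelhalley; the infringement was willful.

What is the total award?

$2,641,650

Statutory damages: 15 × $32,020 = $480,300
Multiplied by 5: 5 × $480,300 = $2,401,500
Costs: 10% of $2,401,500 = $240,150
Award plus costs: $2,401,500 + $240,150 = $2,641,650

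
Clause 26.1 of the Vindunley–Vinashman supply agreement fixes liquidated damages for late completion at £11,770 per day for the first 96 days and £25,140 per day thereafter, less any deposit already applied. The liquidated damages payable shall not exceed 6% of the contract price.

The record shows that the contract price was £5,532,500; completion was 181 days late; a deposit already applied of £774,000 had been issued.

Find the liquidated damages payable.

Liquidated damages: £331,950

First 96 days: 96 × £11,770 = £1,129,920
Remaining days: (181 − 96) × £25,140 = £2,136,900
Accrued per-day damages: £1,129,920 + £2,136,900 = £3,266,820
Less deposit already applied: £3,266,820 − £774,000 = £2,492,820
Cap: 6% of £5,532,500 = £331,950
Cap at £331,950: £2,492,820 exceeds the cap → £331,950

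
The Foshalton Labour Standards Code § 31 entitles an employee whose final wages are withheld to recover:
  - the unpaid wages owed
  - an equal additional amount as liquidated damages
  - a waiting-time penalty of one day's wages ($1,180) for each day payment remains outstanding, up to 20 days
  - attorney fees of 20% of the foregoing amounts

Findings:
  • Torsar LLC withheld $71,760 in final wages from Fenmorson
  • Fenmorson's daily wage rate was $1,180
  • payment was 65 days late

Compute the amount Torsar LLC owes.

Liquidated damages (equal amount): $71,760
Penalty days: min(65, 20) = 20
Waiting-time penalty: 20 × $1,180 = $23,600
Subtotal: $71,760 + $71,760 + $23,600 = $167,120
Attorney fees: 20% of $167,120 = $33,424
Total award: $167,120 + $33,424 = $200,544

$200,544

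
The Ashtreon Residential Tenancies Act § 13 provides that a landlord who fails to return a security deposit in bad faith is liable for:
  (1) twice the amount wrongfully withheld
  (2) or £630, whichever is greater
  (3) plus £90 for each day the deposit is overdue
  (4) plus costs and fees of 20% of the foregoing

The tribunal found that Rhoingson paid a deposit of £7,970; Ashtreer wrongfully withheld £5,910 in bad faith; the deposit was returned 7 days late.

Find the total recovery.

Doubled: 2 × £5,910 = £11,820
Minimum £630: £11,820 meets the minimum, no increase.
Late-return penalty: 7 × £90 = £630
Damages plus late penalty: £11,820 + £630 = £12,450
Costs and fees: 20% of £12,450 = £2,490
Total recovery: £12,450 + £2,490 = £14,940

£14,940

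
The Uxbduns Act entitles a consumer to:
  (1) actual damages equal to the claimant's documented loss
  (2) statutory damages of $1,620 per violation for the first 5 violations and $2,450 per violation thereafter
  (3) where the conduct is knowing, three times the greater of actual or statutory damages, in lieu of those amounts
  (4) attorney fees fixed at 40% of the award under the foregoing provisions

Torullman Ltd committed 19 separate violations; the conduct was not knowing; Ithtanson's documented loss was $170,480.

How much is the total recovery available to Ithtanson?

$298,032

First 5 violations: 5 × $1,620 = $8,100
Remaining violations: (19 − 5) × $2,450 = $34,300
Statutory damages: $8,100 + $34,300 = $42,400
Conduct not knowing: the in-lieu enhancement does not apply.
Actual plus statutory damages: $170,480 + $42,400 = $212,880
Attorney fees: 40% of $212,880 = $85,152
Total recovery: $212,880 + $85,152 = $298,032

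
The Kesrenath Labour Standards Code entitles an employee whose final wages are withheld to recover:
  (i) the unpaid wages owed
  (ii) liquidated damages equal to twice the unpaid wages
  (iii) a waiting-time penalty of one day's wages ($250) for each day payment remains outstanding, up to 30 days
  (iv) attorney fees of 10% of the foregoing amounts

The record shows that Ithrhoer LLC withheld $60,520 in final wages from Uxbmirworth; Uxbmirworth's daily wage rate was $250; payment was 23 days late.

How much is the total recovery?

Doubled: 2 × $60,520 = $121,040
Penalty days: min(23, 30) = 23
Waiting-time penalty: 23 × $250 = $5,750
Subtotal: $60,520 + $121,040 + $5,750 = $187,310
Attorney fees: 10% of $187,310 = $18,731
Total award: $187,310 + $18,731 = $206,041

$206,041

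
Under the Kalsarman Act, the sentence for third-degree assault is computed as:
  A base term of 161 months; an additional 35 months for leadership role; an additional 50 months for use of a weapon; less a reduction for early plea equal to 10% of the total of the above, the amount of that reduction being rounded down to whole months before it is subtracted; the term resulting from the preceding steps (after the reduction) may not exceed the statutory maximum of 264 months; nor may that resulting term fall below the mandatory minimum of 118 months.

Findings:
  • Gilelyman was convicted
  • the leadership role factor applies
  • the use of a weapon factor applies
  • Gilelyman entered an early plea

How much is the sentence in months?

222 months

Leadership role enhancement: +35 months
Use of a weapon enhancement: +50 months
Adjusted term: 161 months + 35 months + 50 months = 246 months
Early plea reduction: 10% of 246 months = 24 months (rounded down)
After reduction: 246 − 24 = 222 months
Cap at 264 months: 222 months is within the cap, no reduction.
Minimum 118 months: 222 months meets the minimum, no increase.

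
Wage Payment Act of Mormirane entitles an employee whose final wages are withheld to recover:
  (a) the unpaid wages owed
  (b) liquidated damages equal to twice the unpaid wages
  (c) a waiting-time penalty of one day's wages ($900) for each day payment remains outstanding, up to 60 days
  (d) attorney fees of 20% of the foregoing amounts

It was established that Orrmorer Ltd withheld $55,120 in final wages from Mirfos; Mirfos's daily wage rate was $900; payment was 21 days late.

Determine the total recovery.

Doubled: 2 × $55,120 = $110,240
Penalty days: min(21, 60) = 21
Waiting-time penalty: 21 × $900 = $18,900
Subtotal: $55,120 + $110,240 + $18,900 = $184,260
Attorney fees: 20% of $184,260 = $36,852
Total award: $184,260 + $36,852 = $221,112

$221,112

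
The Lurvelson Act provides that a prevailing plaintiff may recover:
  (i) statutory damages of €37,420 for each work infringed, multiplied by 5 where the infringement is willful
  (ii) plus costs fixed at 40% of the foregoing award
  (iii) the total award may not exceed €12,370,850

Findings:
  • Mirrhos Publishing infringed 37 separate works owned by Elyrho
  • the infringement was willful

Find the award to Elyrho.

€9,691,780

Statutory damages: 37 × €37,420 = €1,384,540
Multiplied by 5: 5 × €1,384,540 = €6,922,700
Costs: 40% of €6,922,700 = €2,769,080
Award plus costs: €6,922,700 + €2,769,080 = €9,691,780
Cap at €12,370,850: €9,691,780 is within the cap, no reduction.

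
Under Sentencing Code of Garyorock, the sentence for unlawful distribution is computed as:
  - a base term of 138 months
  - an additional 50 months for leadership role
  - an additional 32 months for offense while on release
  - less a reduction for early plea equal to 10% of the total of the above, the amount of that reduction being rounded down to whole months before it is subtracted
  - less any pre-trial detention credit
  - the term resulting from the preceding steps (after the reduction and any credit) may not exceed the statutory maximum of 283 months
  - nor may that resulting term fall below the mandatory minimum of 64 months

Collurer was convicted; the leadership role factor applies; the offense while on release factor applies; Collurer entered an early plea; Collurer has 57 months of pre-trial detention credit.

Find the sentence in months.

Leadership role enhancement: +50 months
Offense while on release enhancement: +32 months
Adjusted term: 138 months + 50 months + 32 months = 220 months
Early plea reduction: 10% of 220 months = 22 months (rounded down)
After reduction: 220 − 22 = 198 months
Less pre-trial detention credit: 198 months − 57 months = 141 months
Cap at 283 months: 141 months is within the cap, no reduction.
Minimum 64 months: 141 months meets the minimum, no increase.

141 months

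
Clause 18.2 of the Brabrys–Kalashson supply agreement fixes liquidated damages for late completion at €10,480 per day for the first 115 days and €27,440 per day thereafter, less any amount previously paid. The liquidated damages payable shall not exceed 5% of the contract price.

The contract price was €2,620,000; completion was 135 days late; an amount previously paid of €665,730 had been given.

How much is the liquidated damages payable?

€131,000

First 115 days: 115 × €10,480 = €1,205,200
Remaining days: (135 − 115) × €27,440 = €548,800
Accrued per-day damages: €1,205,200 + €548,800 = €1,754,000
Less amount previously paid: €1,754,000 − €665,730 = €1,088,270
Cap: 5% of €2,620,000 = €131,000
Cap at €131,000: €1,088,270 exceeds the cap → €131,000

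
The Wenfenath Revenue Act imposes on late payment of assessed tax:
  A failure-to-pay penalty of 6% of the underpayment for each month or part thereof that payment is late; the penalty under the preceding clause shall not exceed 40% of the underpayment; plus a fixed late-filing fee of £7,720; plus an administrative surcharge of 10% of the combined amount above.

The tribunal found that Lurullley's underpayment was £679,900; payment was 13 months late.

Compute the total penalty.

£307,648

Accrued rate: 6% × 13 = 78%, capped at 40% → 40%
Failure-to-pay penalty: 40% of £679,900 = £271,960
Penalty before surcharge: £271,960 + £7,720 = £279,680
Administrative surcharge: 10% of £279,680 = £27,968
Total penalty: £279,680 + £27,968 = £307,648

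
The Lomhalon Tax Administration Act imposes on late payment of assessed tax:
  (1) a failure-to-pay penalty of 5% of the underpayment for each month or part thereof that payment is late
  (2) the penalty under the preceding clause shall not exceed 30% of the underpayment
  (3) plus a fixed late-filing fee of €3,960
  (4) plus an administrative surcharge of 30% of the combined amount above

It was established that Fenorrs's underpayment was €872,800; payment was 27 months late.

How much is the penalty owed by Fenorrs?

Accrued rate: 5% × 27 = 135%, capped at 30% → 30%
Failure-to-pay penalty: 30% of €872,800 = €261,840
Penalty before surcharge: €261,840 + €3,960 = €265,800
Administrative surcharge: 30% of €265,800 = €79,740
Total penalty: €265,800 + €79,740 = €345,540

€345,540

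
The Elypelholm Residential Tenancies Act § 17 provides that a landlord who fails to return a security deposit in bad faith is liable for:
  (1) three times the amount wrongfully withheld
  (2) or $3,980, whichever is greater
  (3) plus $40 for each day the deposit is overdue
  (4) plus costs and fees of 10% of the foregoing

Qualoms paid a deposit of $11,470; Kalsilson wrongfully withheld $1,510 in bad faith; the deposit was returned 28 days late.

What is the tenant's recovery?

$6,215

Trebled: 3 × $1,510 = $4,530
Minimum $3,980: $4,530 meets the minimum, no increase.
Late-return penalty: 28 × $40 = $1,120
Damages plus late penalty: $4,530 + $1,120 = $5,650
Costs and fees: 10% of $5,650 = $565
Total recovery: $5,650 + $565 = $6,215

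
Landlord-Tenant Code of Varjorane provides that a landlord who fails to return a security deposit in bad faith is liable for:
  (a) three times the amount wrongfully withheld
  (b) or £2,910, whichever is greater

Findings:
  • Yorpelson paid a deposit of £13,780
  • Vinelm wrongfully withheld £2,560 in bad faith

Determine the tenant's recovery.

£7,680

Trebled: 3 × £2,560 = £7,680
Minimum £2,910: £7,680 meets the minimum, no increase.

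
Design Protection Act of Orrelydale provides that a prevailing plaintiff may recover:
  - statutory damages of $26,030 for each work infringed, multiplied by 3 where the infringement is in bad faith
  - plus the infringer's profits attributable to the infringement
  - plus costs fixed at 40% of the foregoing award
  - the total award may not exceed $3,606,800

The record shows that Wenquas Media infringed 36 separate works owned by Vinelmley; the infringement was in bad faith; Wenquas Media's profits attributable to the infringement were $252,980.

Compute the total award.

Statutory damages: 36 × $26,030 = $937,080
Trebled: 3 × $937,080 = $2,811,240
Combined award: $2,811,240 + $252,980 = $3,064,220
Costs: 40% of $3,064,220 = $1,225,688
Award plus costs: $3,064,220 + $1,225,688 = $4,289,908
Cap at $3,606,800: $4,289,908 exceeds the cap → $3,606,800

$3,606,800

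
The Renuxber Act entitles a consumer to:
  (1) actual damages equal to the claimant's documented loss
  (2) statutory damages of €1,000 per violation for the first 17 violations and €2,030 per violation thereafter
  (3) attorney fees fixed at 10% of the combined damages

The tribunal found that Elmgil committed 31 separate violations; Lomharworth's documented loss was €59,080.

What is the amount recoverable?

€114,950

First 17 violations: 17 × €1,000 = €17,000
Remaining violations: (31 − 17) × €2,030 = €28,420
Statutory damages: €17,000 + €28,420 = €45,420
Combined damages: €59,080 + €45,420 = €104,500
Attorney fees: 10% of €104,500 = €10,450
Total recovery: €104,500 + €10,450 = €114,950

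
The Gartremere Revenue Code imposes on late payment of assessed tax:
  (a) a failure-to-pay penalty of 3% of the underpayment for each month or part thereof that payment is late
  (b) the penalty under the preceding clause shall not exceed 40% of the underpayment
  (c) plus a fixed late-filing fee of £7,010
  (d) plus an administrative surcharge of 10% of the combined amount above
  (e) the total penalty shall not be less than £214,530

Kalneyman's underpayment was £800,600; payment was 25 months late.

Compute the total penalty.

Accrued rate: 3% × 25 = 75%, capped at 40% → 40%
Failure-to-pay penalty: 40% of £800,600 = £320,240
Penalty before surcharge: £320,240 + £7,010 = £327,250
Administrative surcharge: 10% of £327,250 = £32,725
Total penalty: £327,250 + £32,725 = £359,975
Minimum £214,530: £359,975 meets the minimum, no increase.

£359,975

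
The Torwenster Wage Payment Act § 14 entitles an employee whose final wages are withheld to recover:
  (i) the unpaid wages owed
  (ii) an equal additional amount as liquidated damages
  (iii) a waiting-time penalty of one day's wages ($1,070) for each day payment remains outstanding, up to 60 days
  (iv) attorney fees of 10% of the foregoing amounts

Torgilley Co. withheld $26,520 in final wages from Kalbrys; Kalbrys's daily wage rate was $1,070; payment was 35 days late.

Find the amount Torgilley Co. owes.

Liquidated damages (equal amount): $26,520
Penalty days: min(35, 60) = 35
Waiting-time penalty: 35 × $1,070 = $37,450
Subtotal: $26,520 + $26,520 + $37,450 = $90,490
Attorney fees: 10% of $90,490 = $9,049
Total award: $90,490 + $9,049 = $99,539

Total award: $99,539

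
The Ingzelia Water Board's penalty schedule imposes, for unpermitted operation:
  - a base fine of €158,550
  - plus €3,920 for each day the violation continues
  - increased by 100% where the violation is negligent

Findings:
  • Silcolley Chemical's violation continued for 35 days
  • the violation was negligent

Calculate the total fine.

Per-day component: 35 × €3,920 = €137,200
Base plus per-day: €158,550 + €137,200 = €295,750
Enhancement: 100% of €295,750 = €295,750
Enhanced fine: €295,750 + €295,750 = €591,500

€591,500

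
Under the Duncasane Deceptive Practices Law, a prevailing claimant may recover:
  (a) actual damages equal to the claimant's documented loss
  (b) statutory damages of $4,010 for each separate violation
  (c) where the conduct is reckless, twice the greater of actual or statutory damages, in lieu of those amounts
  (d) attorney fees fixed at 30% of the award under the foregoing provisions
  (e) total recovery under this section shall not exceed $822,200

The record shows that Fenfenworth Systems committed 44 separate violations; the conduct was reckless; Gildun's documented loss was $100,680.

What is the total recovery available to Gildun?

$458,744

Statutory damages: 44 × $4,010 = $176,440
Greater of actual damages ($100,680) or statutory damages ($176,440): $176,440
Doubled: 2 × $176,440 = $352,880
Attorney fees: 30% of $352,880 = $105,864
Total before cap: $352,880 + $105,864 = $458,744
Cap at $822,200: $458,744 is within the cap, no reduction.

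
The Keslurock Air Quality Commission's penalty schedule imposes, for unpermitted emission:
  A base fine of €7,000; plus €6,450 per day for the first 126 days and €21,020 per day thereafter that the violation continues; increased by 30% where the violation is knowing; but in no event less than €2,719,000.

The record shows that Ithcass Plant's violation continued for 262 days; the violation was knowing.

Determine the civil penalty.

First 126 days: 126 × €6,450 = €812,700
Remaining days: (262 − 126) × €21,020 = €2,858,720
Per-day component: €812,700 + €2,858,720 = €3,671,420
Base plus per-day: €7,000 + €3,671,420 = €3,678,420
Enhancement: 30% of €3,678,420 = €1,103,526
Enhanced fine: €3,678,420 + €1,103,526 = €4,781,946
Minimum €2,719,000: €4,781,946 meets the minimum, no increase.

€4,781,946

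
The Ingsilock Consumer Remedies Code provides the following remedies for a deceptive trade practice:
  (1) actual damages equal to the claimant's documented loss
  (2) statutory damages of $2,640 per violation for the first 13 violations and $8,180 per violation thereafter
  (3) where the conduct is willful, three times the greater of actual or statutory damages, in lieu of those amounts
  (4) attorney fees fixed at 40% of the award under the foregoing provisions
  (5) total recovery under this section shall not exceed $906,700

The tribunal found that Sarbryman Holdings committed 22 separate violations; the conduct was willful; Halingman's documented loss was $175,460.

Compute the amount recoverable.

$736,932

First 13 violations: 13 × $2,640 = $34,320
Remaining violations: (22 − 13) × $8,180 = $73,620
Statutory damages: $34,320 + $73,620 = $107,940
Greater of actual damages ($175,460) or statutory damages ($107,940): $175,460
Trebled: 3 × $175,460 = $526,380
Attorney fees: 40% of $526,380 = $210,552
Total before cap: $526,380 + $210,552 = $736,932
Cap at $906,700: $736,932 is within the cap, no reduction.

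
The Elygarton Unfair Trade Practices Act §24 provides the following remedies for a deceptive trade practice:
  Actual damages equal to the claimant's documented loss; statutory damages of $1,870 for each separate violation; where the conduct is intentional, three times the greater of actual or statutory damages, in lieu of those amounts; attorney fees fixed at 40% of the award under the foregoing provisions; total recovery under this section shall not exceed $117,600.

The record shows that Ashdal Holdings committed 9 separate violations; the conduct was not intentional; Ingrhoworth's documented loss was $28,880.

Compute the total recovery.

$63,994

Statutory damages: 9 × $1,870 = $16,830
Conduct not intentional: the in-lieu enhancement does not apply.
Actual plus statutory damages: $28,880 + $16,830 = $45,710
Attorney fees: 40% of $45,710 = $18,284
Total before cap: $45,710 + $18,284 = $63,994
Cap at $117,600: $63,994 is within the cap, no reduction.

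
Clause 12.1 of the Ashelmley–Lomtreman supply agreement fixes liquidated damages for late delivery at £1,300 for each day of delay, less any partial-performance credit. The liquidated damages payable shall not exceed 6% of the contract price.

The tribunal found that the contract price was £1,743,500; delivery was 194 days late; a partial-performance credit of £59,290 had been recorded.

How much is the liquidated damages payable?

Per-day damages: 194 × £1,300 = £252,200
Less partial-performance credit: £252,200 − £59,290 = £192,910
Cap: 6% of £1,743,500 = £104,610
Cap at £104,610: £192,910 exceeds the cap → £104,610

£104,610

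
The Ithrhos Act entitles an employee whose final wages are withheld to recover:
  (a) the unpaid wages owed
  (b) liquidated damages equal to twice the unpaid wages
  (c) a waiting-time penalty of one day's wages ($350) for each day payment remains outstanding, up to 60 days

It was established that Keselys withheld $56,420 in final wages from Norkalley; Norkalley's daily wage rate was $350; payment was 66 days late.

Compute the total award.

Doubled: 2 × $56,420 = $112,840
Penalty days: min(66, 60) = 60
Waiting-time penalty: 60 × $350 = $21,000
Total award: $56,420 + $112,840 + $21,000 = $190,260

$190,260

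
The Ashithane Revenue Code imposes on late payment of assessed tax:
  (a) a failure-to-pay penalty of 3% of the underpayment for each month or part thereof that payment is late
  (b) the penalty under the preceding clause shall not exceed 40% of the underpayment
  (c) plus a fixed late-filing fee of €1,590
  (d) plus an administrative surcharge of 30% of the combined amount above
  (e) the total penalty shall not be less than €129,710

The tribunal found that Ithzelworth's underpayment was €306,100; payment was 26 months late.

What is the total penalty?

Penalty: €161,239

Accrued rate: 3% × 26 = 78%, capped at 40% → 40%
Failure-to-pay penalty: 40% of €306,100 = €122,440
Penalty before surcharge: €122,440 + €1,590 = €124,030
Administrative surcharge: 30% of €124,030 = €37,209
Total penalty: €124,030 + €37,209 = €161,239
Minimum €129,710: €161,239 meets the minimum, no increase.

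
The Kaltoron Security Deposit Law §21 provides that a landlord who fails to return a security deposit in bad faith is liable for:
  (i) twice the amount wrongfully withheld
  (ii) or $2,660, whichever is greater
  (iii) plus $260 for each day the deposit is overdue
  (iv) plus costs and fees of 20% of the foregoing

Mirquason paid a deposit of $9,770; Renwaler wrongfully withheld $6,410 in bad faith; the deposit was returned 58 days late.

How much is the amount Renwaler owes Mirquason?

Doubled: 2 × $6,410 = $12,820
Minimum $2,660: $12,820 meets the minimum, no increase.
Late-return penalty: 58 × $260 = $15,080
Damages plus late penalty: $12,820 + $15,080 = $27,900
Costs and fees: 20% of $27,900 = $5,580
Total recovery: $27,900 + $5,580 = $33,480

$33,480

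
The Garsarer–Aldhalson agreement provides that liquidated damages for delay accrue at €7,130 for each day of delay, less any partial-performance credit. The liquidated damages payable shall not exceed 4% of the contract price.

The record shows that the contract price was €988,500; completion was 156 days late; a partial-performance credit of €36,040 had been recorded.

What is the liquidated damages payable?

Per-day damages: 156 × €7,130 = €1,112,280
Less partial-performance credit: €1,112,280 − €36,040 = €1,076,240
Cap: 4% of €988,500 = €39,540
Cap at €39,540: €1,076,240 exceeds the cap → €39,540

€39,540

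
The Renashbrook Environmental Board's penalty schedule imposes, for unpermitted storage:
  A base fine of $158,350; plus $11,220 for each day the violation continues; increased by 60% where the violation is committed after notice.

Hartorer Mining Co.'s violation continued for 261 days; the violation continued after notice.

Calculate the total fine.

$4,938,832

Per-day component: 261 × $11,220 = $2,928,420
Base plus per-day: $158,350 + $2,928,420 = $3,086,770
Enhancement: 60% of $3,086,770 = $1,852,062
Enhanced fine: $3,086,770 + $1,852,062 = $4,938,832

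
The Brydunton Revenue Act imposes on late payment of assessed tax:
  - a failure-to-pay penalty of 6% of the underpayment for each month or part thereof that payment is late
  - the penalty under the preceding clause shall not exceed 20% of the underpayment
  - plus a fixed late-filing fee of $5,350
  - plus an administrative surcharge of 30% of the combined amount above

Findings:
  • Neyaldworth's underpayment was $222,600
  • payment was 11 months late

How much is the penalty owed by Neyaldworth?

Accrued rate: 6% × 11 = 66%, capped at 20% → 20%
Failure-to-pay penalty: 20% of $222,600 = $44,520
Penalty before surcharge: $44,520 + $5,350 = $49,870
Administrative surcharge: 30% of $49,870 = $14,961
Total penalty: $49,870 + $14,961 = $64,831

$64,831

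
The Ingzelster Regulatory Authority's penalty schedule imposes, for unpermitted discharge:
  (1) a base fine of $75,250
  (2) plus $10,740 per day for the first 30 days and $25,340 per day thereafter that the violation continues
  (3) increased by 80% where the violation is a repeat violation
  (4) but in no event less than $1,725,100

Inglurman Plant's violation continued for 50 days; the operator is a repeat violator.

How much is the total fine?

$1,725,100

First 30 days: 30 × $10,740 = $322,200
Remaining days: (50 − 30) × $25,340 = $506,800
Per-day component: $322,200 + $506,800 = $829,000
Base plus per-day: $75,250 + $829,000 = $904,250
Enhancement: 80% of $904,250 = $723,400
Enhanced fine: $904,250 + $723,400 = $1,627,650
Minimum $1,725,100: $1,627,650 is below the minimum → $1,725,100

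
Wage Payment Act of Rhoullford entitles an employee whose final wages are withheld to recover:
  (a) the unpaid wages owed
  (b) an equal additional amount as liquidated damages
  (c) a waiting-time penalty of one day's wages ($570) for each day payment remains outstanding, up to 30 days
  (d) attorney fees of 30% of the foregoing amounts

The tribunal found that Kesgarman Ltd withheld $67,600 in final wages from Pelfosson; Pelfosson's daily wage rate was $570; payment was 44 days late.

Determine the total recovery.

Liquidated damages (equal amount): $67,600
Penalty days: min(44, 30) = 30
Waiting-time penalty: 30 × $570 = $17,100
Subtotal: $67,600 + $67,600 + $17,100 = $152,300
Attorney fees: 30% of $152,300 = $45,690
Total award: $152,300 + $45,690 = $197,990

$197,990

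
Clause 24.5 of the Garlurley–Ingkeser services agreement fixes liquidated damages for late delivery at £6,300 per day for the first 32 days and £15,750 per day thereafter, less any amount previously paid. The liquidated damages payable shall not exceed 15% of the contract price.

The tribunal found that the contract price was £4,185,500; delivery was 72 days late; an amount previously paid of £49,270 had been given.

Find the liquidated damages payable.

First 32 days: 32 × £6,300 = £201,600
Remaining days: (72 − 32) × £15,750 = £630,000
Accrued per-day damages: £201,600 + £630,000 = £831,600
Less amount previously paid: £831,600 − £49,270 = £782,330
Cap: 15% of £4,185,500 = £627,825
Cap at £627,825: £782,330 exceeds the cap → £627,825

£627,825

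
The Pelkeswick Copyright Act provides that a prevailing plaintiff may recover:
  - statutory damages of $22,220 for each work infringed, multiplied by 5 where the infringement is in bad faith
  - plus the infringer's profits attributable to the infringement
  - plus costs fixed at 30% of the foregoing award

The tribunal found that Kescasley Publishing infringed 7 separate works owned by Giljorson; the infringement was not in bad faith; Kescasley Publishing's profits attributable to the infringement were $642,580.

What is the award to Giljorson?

$1,037,556

Statutory damages: 7 × $22,220 = $155,540
Infringement not in bad faith: no ×5 enhancement.
Combined award: $155,540 + $642,580 = $798,120
Costs: 30% of $798,120 = $239,436
Award plus costs: $798,120 + $239,436 = $1,037,556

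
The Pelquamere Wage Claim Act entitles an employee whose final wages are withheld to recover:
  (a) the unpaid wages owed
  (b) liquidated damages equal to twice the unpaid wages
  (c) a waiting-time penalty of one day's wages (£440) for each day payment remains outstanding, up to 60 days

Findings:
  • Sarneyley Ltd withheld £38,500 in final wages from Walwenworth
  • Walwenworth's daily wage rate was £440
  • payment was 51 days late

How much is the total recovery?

Doubled: 2 × £38,500 = £77,000
Penalty days: min(51, 60) = 51
Waiting-time penalty: 51 × £440 = £22,440
Total award: £38,500 + £77,000 + £22,440 = £137,940

£137,940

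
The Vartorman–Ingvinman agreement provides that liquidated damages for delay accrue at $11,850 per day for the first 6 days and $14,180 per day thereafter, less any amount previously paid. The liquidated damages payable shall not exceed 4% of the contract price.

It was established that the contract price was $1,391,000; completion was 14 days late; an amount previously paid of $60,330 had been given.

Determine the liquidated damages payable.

First 6 days: 6 × $11,850 = $71,100
Remaining days: (14 − 6) × $14,180 = $113,440
Accrued per-day damages: $71,100 + $113,440 = $184,540
Less amount previously paid: $184,540 − $60,330 = $124,210
Cap: 4% of $1,391,000 = $55,640
Cap at $55,640: $124,210 exceeds the cap → $55,640

$55,640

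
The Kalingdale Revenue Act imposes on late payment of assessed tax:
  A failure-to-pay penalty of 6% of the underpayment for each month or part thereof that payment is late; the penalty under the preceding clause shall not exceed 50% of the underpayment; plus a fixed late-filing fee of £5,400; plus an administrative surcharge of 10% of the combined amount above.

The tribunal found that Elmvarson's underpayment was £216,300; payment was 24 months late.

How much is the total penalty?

Accrued rate: 6% × 24 = 144%, capped at 50% → 50%
Failure-to-pay penalty: 50% of £216,300 = £108,150
Penalty before surcharge: £108,150 + £5,400 = £113,550
Administrative surcharge: 10% of £113,550 = £11,355
Total penalty: £113,550 + £11,355 = £124,905

£124,905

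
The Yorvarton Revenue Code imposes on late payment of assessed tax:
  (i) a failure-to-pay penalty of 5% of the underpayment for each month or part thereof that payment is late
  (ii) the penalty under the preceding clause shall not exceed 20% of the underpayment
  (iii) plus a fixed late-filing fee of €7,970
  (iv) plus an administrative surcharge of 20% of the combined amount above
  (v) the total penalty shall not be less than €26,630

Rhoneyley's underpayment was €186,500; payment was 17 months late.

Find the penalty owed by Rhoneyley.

Accrued rate: 5% × 17 = 85%, capped at 20% → 20%
Failure-to-pay penalty: 20% of €186,500 = €37,300
Penalty before surcharge: €37,300 + €7,970 = €45,270
Administrative surcharge: 20% of €45,270 = €9,054
Total penalty: €45,270 + €9,054 = €54,324
Minimum €26,630: €54,324 meets the minimum, no increase.

€54,324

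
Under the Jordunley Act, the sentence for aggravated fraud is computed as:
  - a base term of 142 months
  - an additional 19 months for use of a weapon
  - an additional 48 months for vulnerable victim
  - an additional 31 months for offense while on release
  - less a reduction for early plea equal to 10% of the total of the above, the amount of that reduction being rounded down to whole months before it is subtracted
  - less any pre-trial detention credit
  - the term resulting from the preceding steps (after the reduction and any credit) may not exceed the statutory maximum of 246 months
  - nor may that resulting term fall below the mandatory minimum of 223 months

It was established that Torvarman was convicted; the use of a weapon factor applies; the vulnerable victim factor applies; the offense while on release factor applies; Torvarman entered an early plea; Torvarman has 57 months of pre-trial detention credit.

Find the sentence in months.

Use of a weapon enhancement: +19 months
Vulnerable victim enhancement: +48 months
Offense while on release enhancement: +31 months
Adjusted term: 142 months + 19 months + 48 months + 31 months = 240 months
Early plea reduction: 10% of 240 months = 24 months (rounded down)
After reduction: 240 − 24 = 216 months
Less pre-trial detention credit: 216 months − 57 months = 159 months
Cap at 246 months: 159 months is within the cap, no reduction.
Minimum 223 months: 159 months is below the minimum → 223 months

223 months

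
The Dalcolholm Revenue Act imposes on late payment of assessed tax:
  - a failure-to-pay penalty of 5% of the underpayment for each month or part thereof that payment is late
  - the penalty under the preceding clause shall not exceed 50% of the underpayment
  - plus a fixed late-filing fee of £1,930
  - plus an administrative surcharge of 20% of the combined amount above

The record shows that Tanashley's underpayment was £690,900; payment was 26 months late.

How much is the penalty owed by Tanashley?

£416,856

Accrued rate: 5% × 26 = 130%, capped at 50% → 50%
Failure-to-pay penalty: 50% of £690,900 = £345,450
Penalty before surcharge: £345,450 + £1,930 = £347,380
Administrative surcharge: 20% of £347,380 = £69,476
Total penalty: £347,380 + £69,476 = £416,856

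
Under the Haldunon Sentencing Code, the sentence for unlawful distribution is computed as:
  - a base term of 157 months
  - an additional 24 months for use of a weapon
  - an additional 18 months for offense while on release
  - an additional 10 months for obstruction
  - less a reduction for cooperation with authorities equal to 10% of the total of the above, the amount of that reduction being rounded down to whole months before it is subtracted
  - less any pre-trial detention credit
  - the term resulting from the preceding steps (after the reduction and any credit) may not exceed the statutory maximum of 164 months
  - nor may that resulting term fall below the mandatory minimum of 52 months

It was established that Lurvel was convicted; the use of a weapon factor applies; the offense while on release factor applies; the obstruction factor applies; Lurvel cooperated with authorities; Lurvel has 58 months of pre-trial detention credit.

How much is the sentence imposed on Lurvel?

Use of a weapon enhancement: +24 months
Offense while on release enhancement: +18 months
Obstruction enhancement: +10 months
Adjusted term: 157 months + 24 months + 18 months + 10 months = 209 months
Cooperation with authorities reduction: 10% of 209 months = 20 months (rounded down)
After reduction: 209 − 20 = 189 months
Less pre-trial detention credit: 189 months − 58 months = 131 months
Cap at 164 months: 131 months is within the cap, no reduction.
Minimum 52 months: 131 months meets the minimum, no increase.

131 months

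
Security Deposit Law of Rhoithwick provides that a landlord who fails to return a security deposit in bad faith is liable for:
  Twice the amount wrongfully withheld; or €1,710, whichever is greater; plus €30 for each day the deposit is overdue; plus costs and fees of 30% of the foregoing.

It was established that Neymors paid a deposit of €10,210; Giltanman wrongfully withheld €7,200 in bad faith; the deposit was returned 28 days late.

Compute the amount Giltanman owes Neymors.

€19,812

Doubled: 2 × €7,200 = €14,400
Minimum €1,710: €14,400 meets the minimum, no increase.
Late-return penalty: 28 × €30 = €840
Damages plus late penalty: €14,400 + €840 = €15,240
Costs and fees: 30% of €15,240 = €4,572
Total recovery: €15,240 + €4,572 = €19,812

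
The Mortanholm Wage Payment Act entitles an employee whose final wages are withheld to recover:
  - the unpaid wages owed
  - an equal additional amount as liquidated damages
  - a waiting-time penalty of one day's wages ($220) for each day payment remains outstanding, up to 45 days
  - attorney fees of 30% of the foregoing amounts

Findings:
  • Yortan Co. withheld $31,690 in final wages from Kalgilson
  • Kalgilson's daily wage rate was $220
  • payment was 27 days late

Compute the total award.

Liquidated damages (equal amount): $31,690
Penalty days: min(27, 45) = 27
Waiting-time penalty: 27 × $220 = $5,940
Subtotal: $31,690 + $31,690 + $5,940 = $69,320
Attorney fees: 30% of $69,320 = $20,796
Total award: $69,320 + $20,796 = $90,116

$90,116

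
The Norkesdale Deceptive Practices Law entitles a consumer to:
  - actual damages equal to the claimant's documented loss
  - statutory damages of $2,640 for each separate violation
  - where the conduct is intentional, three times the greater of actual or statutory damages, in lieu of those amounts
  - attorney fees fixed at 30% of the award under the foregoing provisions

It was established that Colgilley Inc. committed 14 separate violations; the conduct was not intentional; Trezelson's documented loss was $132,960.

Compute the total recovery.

$220,896

Statutory damages: 14 × $2,640 = $36,960
Conduct not intentional: the in-lieu enhancement does not apply.
Actual plus statutory damages: $132,960 + $36,960 = $169,920
Attorney fees: 30% of $169,920 = $50,976
Total recovery: $169,920 + $50,976 = $220,896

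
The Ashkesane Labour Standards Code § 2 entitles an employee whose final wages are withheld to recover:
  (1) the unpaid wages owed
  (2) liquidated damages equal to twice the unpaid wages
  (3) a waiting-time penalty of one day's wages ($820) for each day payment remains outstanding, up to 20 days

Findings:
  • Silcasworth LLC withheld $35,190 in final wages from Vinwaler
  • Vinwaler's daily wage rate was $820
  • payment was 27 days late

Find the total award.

Doubled: 2 × $35,190 = $70,380
Penalty days: min(27, 20) = 20
Waiting-time penalty: 20 × $820 = $16,400
Total award: $35,190 + $70,380 + $16,400 = $121,970

$121,970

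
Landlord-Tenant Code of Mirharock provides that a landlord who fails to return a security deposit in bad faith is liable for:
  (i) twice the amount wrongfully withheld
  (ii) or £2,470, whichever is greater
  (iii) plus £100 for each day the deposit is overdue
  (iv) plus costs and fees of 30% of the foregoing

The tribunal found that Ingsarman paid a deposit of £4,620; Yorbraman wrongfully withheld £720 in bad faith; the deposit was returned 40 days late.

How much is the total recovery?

Doubled: 2 × £720 = £1,440
Minimum £2,470: £1,440 is below the minimum → £2,470
Late-return penalty: 40 × £100 = £4,000
Damages plus late penalty: £2,470 + £4,000 = £6,470
Costs and fees: 30% of £6,470 = £1,941
Total recovery: £6,470 + £1,941 = £8,411

£8,411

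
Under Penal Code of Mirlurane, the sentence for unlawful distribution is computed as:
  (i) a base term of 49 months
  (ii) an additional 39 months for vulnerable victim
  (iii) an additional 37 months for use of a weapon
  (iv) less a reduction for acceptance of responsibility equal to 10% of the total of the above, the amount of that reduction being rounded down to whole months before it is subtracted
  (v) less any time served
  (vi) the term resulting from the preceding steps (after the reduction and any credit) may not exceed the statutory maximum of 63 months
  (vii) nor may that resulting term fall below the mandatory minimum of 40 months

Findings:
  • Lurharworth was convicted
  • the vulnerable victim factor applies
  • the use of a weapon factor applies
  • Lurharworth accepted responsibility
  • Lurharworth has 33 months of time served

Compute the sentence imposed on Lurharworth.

Vulnerable victim enhancement: +39 months
Use of a weapon enhancement: +37 months
Adjusted term: 49 months + 39 months + 37 months = 125 months
Acceptance of responsibility reduction: 10% of 125 months = 12 months (rounded down)
After reduction: 125 − 12 = 113 months
Less time served: 113 months − 33 months = 80 months
Cap at 63 months: 80 months exceeds the cap → 63 months
Minimum 40 months: 63 months meets the minimum, no increase.

63 months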